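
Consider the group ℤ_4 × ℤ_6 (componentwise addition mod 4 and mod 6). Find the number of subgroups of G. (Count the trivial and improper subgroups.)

|G| = 24, so by Lagrange every subgroup order divides 24. Divisors: 1, 2, 3, 4, 6, 8, 12, 24.
Subgroups by order — order 1: 1; order 2: 3; order 3: 1; order 4: 3; order 6: 3; order 8: 1; order 12: 3; order 24: 1.
Total: 1 + 3 + 1 + 3 + 3 + 1 + 3 + 1 = 16.

16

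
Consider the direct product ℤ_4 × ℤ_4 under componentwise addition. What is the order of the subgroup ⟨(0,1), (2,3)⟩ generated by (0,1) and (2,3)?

|⟨(0,1)⟩| = 4 and |⟨(2,3)⟩| = 4, so |H| is a multiple of lcm(4, 4) = 4 and divides |G| = 16.
Closing under the operation: H = {(0,0), (0,1), (0,2), (0,3), (2,0), (2,1), (2,2), (2,3)}, so |H| = 8.

8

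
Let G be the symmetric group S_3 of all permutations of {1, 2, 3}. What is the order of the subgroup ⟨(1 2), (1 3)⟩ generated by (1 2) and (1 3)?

6

|⟨(1 2)⟩| = 2 and |⟨(1 3)⟩| = 2, so |H| is a multiple of lcm(2, 2) = 2 and divides |G| = 6.
Closing {(1 2), (1 3)} under the group operation gives all of G, so |H| = 6.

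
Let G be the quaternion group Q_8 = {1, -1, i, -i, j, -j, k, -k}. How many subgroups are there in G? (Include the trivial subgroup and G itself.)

6

|G| = 8, so by Lagrange every subgroup order divides 8. Divisors: 1, 2, 4, 8.
Subgroups by order — order 1: 1; order 2: 1; order 4: 3; order 8: 1.
Total: 1 + 1 + 3 + 1 = 6.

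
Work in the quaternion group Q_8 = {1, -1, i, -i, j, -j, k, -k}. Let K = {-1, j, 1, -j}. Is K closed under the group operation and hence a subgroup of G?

Yes

|K| = 4 divides |G| = 8, consistent with Lagrange.
K contains the identity, every element's inverse is in K, and K is closed under ·: it is a subgroup.
In fact K = ⟨j⟩.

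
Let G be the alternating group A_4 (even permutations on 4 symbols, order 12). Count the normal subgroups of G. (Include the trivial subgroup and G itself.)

G has 10 subgroups. Checking conjugation-invariance by order — order 1: 1/1 normal; order 2: 0/3 normal; order 3: 0/4 normal; order 4: 1/1 normal; order 12: 1/1 normal.
Total normal subgroups: 3.

3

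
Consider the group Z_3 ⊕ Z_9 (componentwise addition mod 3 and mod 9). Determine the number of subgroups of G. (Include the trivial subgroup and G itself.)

10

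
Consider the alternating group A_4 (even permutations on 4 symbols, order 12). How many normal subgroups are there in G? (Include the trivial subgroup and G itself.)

3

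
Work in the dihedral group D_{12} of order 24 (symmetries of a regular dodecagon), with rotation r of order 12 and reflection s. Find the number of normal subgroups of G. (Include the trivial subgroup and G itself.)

9

G has 34 subgroups. Checking conjugation-invariance by order — order 1: 1/1 normal; order 2: 1/13 normal; order 3: 1/1 normal; order 4: 1/7 normal; order 6: 1/5 normal; order 8: 0/3 normal; order 12: 3/3 normal; order 24: 1/1 normal.
Total normal subgroups: 9.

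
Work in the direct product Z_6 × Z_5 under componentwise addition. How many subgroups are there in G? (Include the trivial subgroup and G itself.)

8

|G| = 30, so by Lagrange every subgroup order divides 30. Divisors: 1, 2, 3, 5, 6, 10, 15, 30.
Subgroups by order — order 1: 1; order 2: 1; order 3: 1; order 5: 1; order 6: 1; order 10: 1; order 15: 1; order 30: 1.
Total: 1 + 1 + 1 + 1 + 1 + 1 + 1 + 1 = 8.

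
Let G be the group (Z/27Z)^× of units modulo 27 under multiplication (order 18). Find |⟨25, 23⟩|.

18

|⟨25⟩| = 9 and |⟨23⟩| = 18, so |H| is a multiple of lcm(9, 18) = 18 and divides |G| = 18.
Closing {25, 23} under the group operation gives all of G, so |H| = 18.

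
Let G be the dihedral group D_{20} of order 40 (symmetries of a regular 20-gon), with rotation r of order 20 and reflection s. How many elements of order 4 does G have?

2

The elements of order 4 are: r^5, r^15.
That's 2.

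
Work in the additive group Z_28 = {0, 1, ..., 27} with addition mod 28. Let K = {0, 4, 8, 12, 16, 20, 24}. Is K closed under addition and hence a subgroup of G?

Yes

|K| = 7 divides |G| = 28, consistent with Lagrange.
K contains the identity, every element's inverse is in K, and K is closed under +: it is a subgroup.
In fact K = ⟨16⟩.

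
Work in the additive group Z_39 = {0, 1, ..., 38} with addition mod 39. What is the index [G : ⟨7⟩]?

1

|⟨7⟩| = 39 and |G| = 39.
By Lagrange, [G : H] = |G|/|H| = 39/39 = 1.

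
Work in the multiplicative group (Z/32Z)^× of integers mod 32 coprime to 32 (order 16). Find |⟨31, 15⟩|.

|⟨31⟩| = 2 and |⟨15⟩| = 2, so |H| is a multiple of lcm(2, 2) = 2 and divides |G| = 16.
Closing under the operation: H = {1, 15, 17, 31}, so |H| = 4.

4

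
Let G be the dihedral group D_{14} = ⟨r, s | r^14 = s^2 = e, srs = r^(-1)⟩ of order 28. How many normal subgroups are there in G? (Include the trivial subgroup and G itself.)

G has 28 subgroups. Checking conjugation-invariance by order — order 1: 1/1 normal; order 2: 1/15 normal; order 4: 0/7 normal; order 7: 1/1 normal; order 14: 3/3 normal; order 28: 1/1 normal.
Total normal subgroups: 7.

7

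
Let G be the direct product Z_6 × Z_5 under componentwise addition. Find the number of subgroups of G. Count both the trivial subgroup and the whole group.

|G| = 30, so by Lagrange every subgroup order divides 30. Divisors: 1, 2, 3, 5, 6, 10, 15, 30.
Subgroups by order — order 1: 1; order 2: 1; order 3: 1; order 5: 1; order 6: 1; order 10: 1; order 15: 1; order 30: 1.
Total: 1 + 1 + 1 + 1 + 1 + 1 + 1 + 1 = 8.

8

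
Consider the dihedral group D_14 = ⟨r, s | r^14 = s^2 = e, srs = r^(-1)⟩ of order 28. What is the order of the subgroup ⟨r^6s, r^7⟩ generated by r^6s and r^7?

|⟨r^6s⟩| = 2 and |⟨r^7⟩| = 2, so |H| is a multiple of lcm(2, 2) = 2 and divides |G| = 28.
Closing under the operation: H = {e, r^7, r^6s, r^13s}, so |H| = 4.

4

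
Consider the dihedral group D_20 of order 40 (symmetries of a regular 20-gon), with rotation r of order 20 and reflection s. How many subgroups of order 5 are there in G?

1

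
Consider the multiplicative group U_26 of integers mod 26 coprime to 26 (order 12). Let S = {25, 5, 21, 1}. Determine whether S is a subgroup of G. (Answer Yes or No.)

|S| = 4 divides |G| = 12, consistent with Lagrange.
S contains the identity, every element's inverse is in S, and S is closed under ·: it is a subgroup.
In fact S = ⟨21⟩.

Yes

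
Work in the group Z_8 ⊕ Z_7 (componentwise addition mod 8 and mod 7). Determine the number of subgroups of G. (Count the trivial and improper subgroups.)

|G| = 56, so by Lagrange every subgroup order divides 56. Divisors: 1, 2, 4, 7, 8, 14, 28, 56.
Subgroups by order — order 1: 1; order 2: 1; order 4: 1; order 7: 1; order 8: 1; order 14: 1; order 28: 1; order 56: 1.
Total: 1 + 1 + 1 + 1 + 1 + 1 + 1 + 1 = 8.

8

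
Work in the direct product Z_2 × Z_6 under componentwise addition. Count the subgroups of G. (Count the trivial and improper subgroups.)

10

|G| = 12, so by Lagrange every subgroup order divides 12. Divisors: 1, 2, 3, 4, 6, 12.
Subgroups by order — order 1: 1; order 2: 3; order 3: 1; order 4: 1; order 6: 3; order 12: 1.
Total: 1 + 3 + 1 + 1 + 3 + 1 = 10.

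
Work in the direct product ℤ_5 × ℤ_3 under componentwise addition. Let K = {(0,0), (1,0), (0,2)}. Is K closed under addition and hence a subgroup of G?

No

(1,0) ∈ K but its inverse (4,0) ∉ K, so K is not a subgroup.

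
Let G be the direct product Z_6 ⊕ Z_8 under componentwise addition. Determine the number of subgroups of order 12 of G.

3

|G| = 48 and 12 | 48, so subgroups of order 12 are possible by Lagrange.
The subgroups of order 12 are: {(0,0), (0,2), (0,4), (0,6), (2,0), (2,2), (2,4), (2,6), (4,0), (4,2), (4,4), (4,6)}; {(0,0), (0,4), (1,0), (1,4), (2,0), (2,4), (3,0), (3,4), (4,0), (4,4), (5,0), (5,4)}; {(0,0), (0,4), (1,2), (1,6), (2,0), (2,4), (3,2), (3,6), (4,0), (4,4), (5,2), (5,6)}.
So G has 3 subgroups of order 12.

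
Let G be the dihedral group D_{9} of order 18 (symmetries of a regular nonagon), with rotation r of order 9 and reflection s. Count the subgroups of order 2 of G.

9

|G| = 18 and 2 | 18, so subgroups of order 2 are possible by Lagrange.
The subgroups of order 2 are: {e, r^2s}; {e, r^3s}; {e, r^4s}; {e, r^5s}; … (9 in all).
So G has 9 subgroups of order 2.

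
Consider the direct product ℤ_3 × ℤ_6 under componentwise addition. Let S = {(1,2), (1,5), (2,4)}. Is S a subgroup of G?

The identity (0,0) ∉ S, so S is not a subgroup.

No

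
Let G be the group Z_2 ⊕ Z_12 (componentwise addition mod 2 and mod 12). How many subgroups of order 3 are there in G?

1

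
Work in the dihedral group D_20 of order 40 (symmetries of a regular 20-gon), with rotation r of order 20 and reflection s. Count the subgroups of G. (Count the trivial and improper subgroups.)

48

|G| = 40, so by Lagrange every subgroup order divides 40. Divisors: 1, 2, 4, 5, 8, 10, 20, 40.
Subgroups by order — order 1: 1; order 2: 21; order 4: 11; order 5: 1; order 8: 5; order 10: 5; order 20: 3; order 40: 1.
Total: 1 + 21 + 11 + 1 + 5 + 5 + 3 + 1 = 48.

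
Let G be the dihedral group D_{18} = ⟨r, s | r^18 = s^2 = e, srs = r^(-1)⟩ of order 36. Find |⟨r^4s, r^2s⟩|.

18

|⟨r^4s⟩| = 2 and |⟨r^2s⟩| = 2, so |H| is a multiple of lcm(2, 2) = 2 and divides |G| = 36.
Closing under the operation: H = {e, r^2, r^4, r^6, r^8, r^10, r^12, r^14, r^16, s, r^2s, r^4s, r^6s, r^8s, r^10s, r^12s, r^14s, r^16s}, so |H| = 18.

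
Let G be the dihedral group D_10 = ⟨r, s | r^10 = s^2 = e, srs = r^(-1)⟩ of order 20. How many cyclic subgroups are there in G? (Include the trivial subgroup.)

Group the elements of G by the cyclic subgroup they generate; each cyclic subgroup of order d accounts for φ(d) elements.
Cyclic subgroups by order — order 1: 1; order 2: 11; order 5: 1; order 10: 1.
Total: 14.

14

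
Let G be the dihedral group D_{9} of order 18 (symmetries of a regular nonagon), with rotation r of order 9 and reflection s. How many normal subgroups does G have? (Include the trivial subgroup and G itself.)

G has 16 subgroups. Checking conjugation-invariance by order — order 1: 1/1 normal; order 2: 0/9 normal; order 3: 1/1 normal; order 6: 0/3 normal; order 9: 1/1 normal; order 18: 1/1 normal.
Total normal subgroups: 4.

4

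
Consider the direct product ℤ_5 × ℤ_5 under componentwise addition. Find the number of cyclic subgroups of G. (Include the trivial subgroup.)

7

Each element a generates a cyclic subgroup ⟨a⟩; distinct elements may generate the same one (a cyclic group of order d has φ(d) generators).
Cyclic subgroups by order — order 1: 1; order 5: 6.
Total: 7.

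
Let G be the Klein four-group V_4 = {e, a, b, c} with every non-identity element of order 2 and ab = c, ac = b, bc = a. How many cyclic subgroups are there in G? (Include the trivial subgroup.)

4

Group the elements of G by the cyclic subgroup they generate; each cyclic subgroup of order d accounts for φ(d) elements.
Cyclic subgroups by order — order 1: 1; order 2: 3.
Total: 4.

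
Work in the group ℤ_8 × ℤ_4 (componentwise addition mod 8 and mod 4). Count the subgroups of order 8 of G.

7

|G| = 32 and 8 | 32, so subgroups of order 8 are possible by Lagrange.
The subgroups of order 8 are: {(0,0), (0,1), (0,2), (0,3), (4,0), (4,1), (4,2), (4,3)}; {(0,0), (0,2), (2,0), (2,2), (4,0), (4,2), (6,0), (6,2)}; {(0,0), (0,2), (2,1), (2,3), (4,0), (4,2), (6,1), (6,3)}; {(0,0), (1,0), (2,0), (3,0), (4,0), (5,0), (6,0), (7,0)}; … (7 in all).
So G has 7 subgroups of order 8.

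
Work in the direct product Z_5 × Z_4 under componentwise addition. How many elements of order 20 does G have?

8

An element (a,b) has order lcm(ord(a), ord(b)); count pairs with lcm equal to 20.
Enumerating gives 8 such elements.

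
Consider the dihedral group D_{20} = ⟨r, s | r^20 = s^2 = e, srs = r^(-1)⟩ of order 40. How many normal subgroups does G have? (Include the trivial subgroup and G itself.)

9

G has 48 subgroups. Checking conjugation-invariance by order — order 1: 1/1 normal; order 2: 1/21 normal; order 4: 1/11 normal; order 5: 1/1 normal; order 8: 0/5 normal; order 10: 1/5 normal; order 20: 3/3 normal; order 40: 1/1 normal.
Total normal subgroups: 9.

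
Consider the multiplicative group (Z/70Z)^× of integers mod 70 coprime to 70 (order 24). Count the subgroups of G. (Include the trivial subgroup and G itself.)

16

|G| = 24, so by Lagrange every subgroup order divides 24. Divisors: 1, 2, 3, 4, 6, 8, 12, 24.
Subgroups by order — order 1: 1; order 2: 3; order 3: 1; order 4: 3; order 6: 3; order 8: 1; order 12: 3; order 24: 1.
Total: 1 + 3 + 1 + 3 + 3 + 1 + 3 + 1 = 16.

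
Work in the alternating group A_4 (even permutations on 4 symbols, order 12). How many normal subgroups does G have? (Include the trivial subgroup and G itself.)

G has 10 subgroups. Checking conjugation-invariance by order — order 1: 1/1 normal; order 2: 0/3 normal; order 3: 0/4 normal; order 4: 1/1 normal; order 12: 1/1 normal.
Total normal subgroups: 3.

3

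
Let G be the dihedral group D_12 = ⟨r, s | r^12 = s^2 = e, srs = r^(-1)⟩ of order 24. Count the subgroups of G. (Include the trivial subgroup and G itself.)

34

|G| = 24, so by Lagrange every subgroup order divides 24. Divisors: 1, 2, 3, 4, 6, 8, 12, 24.
Subgroups by order — order 1: 1; order 2: 13; order 3: 1; order 4: 7; order 6: 5; order 8: 3; order 12: 3; order 24: 1.
Total: 1 + 13 + 1 + 7 + 5 + 3 + 3 + 1 = 34.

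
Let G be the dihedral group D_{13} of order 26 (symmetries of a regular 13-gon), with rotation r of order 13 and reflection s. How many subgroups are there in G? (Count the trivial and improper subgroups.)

|G| = 26, so by Lagrange every subgroup order divides 26. Divisors: 1, 2, 13, 26.
Subgroups by order — order 1: 1; order 2: 13; order 13: 1; order 26: 1.
Total: 1 + 13 + 1 + 1 = 16.

16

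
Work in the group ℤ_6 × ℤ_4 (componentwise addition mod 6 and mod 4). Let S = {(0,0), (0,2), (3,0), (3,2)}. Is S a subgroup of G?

|S| = 4 divides |G| = 24, consistent with Lagrange.
S contains the identity, every element's inverse is in S, and S is closed under +: it is a subgroup.

Yes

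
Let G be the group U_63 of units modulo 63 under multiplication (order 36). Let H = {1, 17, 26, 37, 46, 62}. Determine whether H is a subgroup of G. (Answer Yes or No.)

Yes

|H| = 6 divides |G| = 36, consistent with Lagrange.
H contains the identity, every element's inverse is in H, and H is closed under ·: it is a subgroup.
In fact H = ⟨17⟩.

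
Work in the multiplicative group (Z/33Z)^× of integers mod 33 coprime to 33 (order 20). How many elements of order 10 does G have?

12

Enumerating element orders in G gives 12 elements of order 10.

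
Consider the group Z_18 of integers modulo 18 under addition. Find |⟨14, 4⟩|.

|⟨14⟩| = 9 and |⟨4⟩| = 9, so |H| is a multiple of lcm(9, 9) = 9 and divides |G| = 18.
Closing under the operation: H = {0, 2, 4, 6, 8, 10, 12, 14, 16}, so |H| = 9.

9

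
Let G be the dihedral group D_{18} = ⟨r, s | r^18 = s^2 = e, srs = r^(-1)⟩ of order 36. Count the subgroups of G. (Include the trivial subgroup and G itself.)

|G| = 36, so by Lagrange every subgroup order divides 36. Divisors: 1, 2, 3, 4, 6, 9, 12, 18, 36.
Subgroups by order — order 1: 1; order 2: 19; order 3: 1; order 4: 9; order 6: 7; order 9: 1; order 12: 3; order 18: 3; order 36: 1.
Total: 1 + 19 + 1 + 9 + 7 + 1 + 3 + 3 + 1 = 45.

45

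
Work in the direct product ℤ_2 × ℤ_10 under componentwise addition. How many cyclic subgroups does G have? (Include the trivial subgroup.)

8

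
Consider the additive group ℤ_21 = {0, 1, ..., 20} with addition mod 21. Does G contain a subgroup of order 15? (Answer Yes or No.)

15 does not divide |G| = 21, so by Lagrange no subgroup of order 15 exists.

No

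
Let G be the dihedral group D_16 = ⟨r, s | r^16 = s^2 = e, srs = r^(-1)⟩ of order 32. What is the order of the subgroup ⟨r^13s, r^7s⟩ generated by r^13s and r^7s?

16

|⟨r^13s⟩| = 2 and |⟨r^7s⟩| = 2, so |H| is a multiple of lcm(2, 2) = 2 and divides |G| = 32.
Closing under the operation: H = {e, r^2, r^4, r^6, r^8, r^10, r^12, r^14, rs, r^3s, r^5s, r^7s, r^9s, r^11s, r^13s, r^15s}, so |H| = 16.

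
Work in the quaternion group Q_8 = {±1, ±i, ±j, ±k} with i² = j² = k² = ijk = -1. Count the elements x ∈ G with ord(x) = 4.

6

The elements of order 4 are: i, -i, j, -j, k, -k.
That's 6.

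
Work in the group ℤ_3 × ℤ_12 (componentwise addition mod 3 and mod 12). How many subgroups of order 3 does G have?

4

|G| = 36 and 3 | 36, so subgroups of order 3 are possible by Lagrange.
The subgroups of order 3 are: {(0,0), (0,4), (0,8)}; {(0,0), (1,0), (2,0)}; {(0,0), (1,4), (2,8)}; {(0,0), (1,8), (2,4)}.
So G has 4 subgroups of order 3.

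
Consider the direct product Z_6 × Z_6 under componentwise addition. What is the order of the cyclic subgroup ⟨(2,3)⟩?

6

The order of (2,3) in Z_6 × Z_6 is lcm(ord(2) in Z_6, ord(3) in Z_6).
ord(2) = 3 and ord(3) = 2, so |⟨(2,3)⟩| = lcm(3, 2) = 6.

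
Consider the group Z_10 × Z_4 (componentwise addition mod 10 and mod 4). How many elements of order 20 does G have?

An element (a,b) has order lcm(ord(a), ord(b)); count pairs with lcm equal to 20.
Enumerating gives 16 such elements.

16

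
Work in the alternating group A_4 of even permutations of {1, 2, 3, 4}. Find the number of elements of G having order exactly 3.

The elements of order 3 are: (2 3 4), (2 4 3), (1 2 3), (1 2 4), (1 3 2), (1 3 4), (1 4 2), (1 4 3).
That's 8.

8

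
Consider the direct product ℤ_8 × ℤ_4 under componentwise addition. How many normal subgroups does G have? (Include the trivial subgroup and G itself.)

22

G is abelian, so every subgroup is normal.
G has 22 subgroups in total, hence 22 normal subgroups.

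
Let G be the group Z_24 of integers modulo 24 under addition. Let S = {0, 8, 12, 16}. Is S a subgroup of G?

No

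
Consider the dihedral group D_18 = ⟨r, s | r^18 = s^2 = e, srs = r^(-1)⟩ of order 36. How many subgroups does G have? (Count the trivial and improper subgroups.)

|G| = 36, so by Lagrange every subgroup order divides 36. Divisors: 1, 2, 3, 4, 6, 9, 12, 18, 36.
Subgroups by order — order 1: 1; order 2: 19; order 3: 1; order 4: 9; order 6: 7; order 9: 1; order 12: 3; order 18: 3; order 36: 1.
Total: 1 + 19 + 1 + 9 + 7 + 1 + 3 + 3 + 1 = 45.

45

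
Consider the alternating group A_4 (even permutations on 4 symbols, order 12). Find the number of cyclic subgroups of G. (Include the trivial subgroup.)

8

Each element a generates a cyclic subgroup ⟨a⟩; distinct elements may generate the same one (a cyclic group of order d has φ(d) generators).
Cyclic subgroups by order — order 1: 1; order 2: 3; order 3: 4.
Total: 8.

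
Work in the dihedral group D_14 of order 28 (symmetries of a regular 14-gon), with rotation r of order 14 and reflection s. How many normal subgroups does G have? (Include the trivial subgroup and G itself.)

7

G has 28 subgroups. Checking conjugation-invariance by order — order 1: 1/1 normal; order 2: 1/15 normal; order 4: 0/7 normal; order 7: 1/1 normal; order 14: 3/3 normal; order 28: 1/1 normal.
Total normal subgroups: 7.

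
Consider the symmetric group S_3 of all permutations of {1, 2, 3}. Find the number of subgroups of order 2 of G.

|G| = 6 and 2 | 6, so subgroups of order 2 are possible by Lagrange.
The subgroups of order 2 are: {e, (1 2)}; {e, (1 3)}; {e, (2 3)}.
So G has 3 subgroups of order 2.

3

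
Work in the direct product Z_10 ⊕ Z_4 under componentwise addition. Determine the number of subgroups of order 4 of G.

3

|G| = 40 and 4 | 40, so subgroups of order 4 are possible by Lagrange.
The subgroups of order 4 are: {(0,0), (0,1), (0,2), (0,3)}; {(0,0), (0,2), (5,0), (5,2)}; {(0,0), (0,2), (5,1), (5,3)}.
So G has 3 subgroups of order 4.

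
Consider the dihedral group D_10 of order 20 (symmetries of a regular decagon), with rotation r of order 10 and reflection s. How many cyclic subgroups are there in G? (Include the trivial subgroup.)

A cyclic subgroup of order d is generated by each of its φ(d) elements of order d, so the cyclic subgroups of order d number (#elements of order d)/φ(d).
Cyclic subgroups by order — order 1: 1; order 2: 11; order 5: 1; order 10: 1.
Total: 14.

14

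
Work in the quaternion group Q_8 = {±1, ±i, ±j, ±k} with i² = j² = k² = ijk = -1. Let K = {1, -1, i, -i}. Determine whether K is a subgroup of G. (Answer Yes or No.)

Yes

|K| = 4 divides |G| = 8, consistent with Lagrange.
K contains the identity, every element's inverse is in K, and K is closed under ·: it is a subgroup.
In fact K = ⟨-i⟩.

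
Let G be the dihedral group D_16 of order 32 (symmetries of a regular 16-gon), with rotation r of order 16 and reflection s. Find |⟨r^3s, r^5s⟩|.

16

|⟨r^3s⟩| = 2 and |⟨r^5s⟩| = 2, so |H| is a multiple of lcm(2, 2) = 2 and divides |G| = 32.
Closing under the operation: H = {e, r^2, r^4, r^6, r^8, r^10, r^12, r^14, rs, r^3s, r^5s, r^7s, r^9s, r^11s, r^13s, r^15s}, so |H| = 16.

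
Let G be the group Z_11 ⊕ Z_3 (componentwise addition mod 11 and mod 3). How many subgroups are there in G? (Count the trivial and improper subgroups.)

4

|G| = 33, so by Lagrange every subgroup order divides 33. Divisors: 1, 3, 11, 33.
Subgroups by order — order 1: 1; order 3: 1; order 11: 1; order 33: 1.
Total: 1 + 1 + 1 + 1 = 4.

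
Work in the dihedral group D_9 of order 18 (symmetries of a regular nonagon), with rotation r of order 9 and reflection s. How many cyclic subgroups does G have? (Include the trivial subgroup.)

12

A cyclic subgroup of order d is generated by each of its φ(d) elements of order d, so the cyclic subgroups of order d number (#elements of order d)/φ(d).
Cyclic subgroups by order — order 1: 1; order 2: 9; order 3: 1; order 9: 1.
Total: 12.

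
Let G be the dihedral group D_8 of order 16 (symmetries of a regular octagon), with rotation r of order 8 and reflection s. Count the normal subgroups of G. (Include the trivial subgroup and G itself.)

G has 19 subgroups. Checking conjugation-invariance by order — order 1: 1/1 normal; order 2: 1/9 normal; order 4: 1/5 normal; order 8: 3/3 normal; order 16: 1/1 normal.
Total normal subgroups: 7.

7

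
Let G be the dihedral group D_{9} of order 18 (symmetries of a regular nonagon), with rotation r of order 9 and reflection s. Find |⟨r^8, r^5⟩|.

9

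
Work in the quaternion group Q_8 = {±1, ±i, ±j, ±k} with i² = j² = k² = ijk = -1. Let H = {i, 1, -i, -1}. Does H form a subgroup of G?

Yes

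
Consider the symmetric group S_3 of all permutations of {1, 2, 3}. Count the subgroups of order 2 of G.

|G| = 6 and 2 | 6, so subgroups of order 2 are possible by Lagrange.
The subgroups of order 2 are: {e, (1 2)}; {e, (1 3)}; {e, (2 3)}.
So G has 3 subgroups of order 2.

3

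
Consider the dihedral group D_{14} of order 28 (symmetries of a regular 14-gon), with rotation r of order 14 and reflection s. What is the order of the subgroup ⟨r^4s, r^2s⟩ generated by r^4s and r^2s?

14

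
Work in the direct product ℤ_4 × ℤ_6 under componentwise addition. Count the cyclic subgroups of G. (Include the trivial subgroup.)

12

A cyclic subgroup of order d is generated by each of its φ(d) elements of order d, so the cyclic subgroups of order d number (#elements of order d)/φ(d).
Cyclic subgroups by order — order 1: 1; order 2: 3; order 3: 1; order 4: 2; order 6: 3; order 12: 2.
Total: 12.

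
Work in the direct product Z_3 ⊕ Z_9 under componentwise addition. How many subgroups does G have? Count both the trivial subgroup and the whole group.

10

|G| = 27, so by Lagrange every subgroup order divides 27. Divisors: 1, 3, 9, 27.
Subgroups by order — order 1: 1; order 3: 4; order 9: 4; order 27: 1.
Total: 1 + 4 + 4 + 1 = 10.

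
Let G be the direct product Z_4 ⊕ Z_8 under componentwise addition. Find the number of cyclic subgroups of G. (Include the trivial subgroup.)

Group the elements of G by the cyclic subgroup they generate; each cyclic subgroup of order d accounts for φ(d) elements.
Cyclic subgroups by order — order 1: 1; order 2: 3; order 4: 6; order 8: 4.
Total: 14.

14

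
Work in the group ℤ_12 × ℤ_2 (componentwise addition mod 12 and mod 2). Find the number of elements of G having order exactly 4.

4

An element (a,b) has order lcm(ord(a), ord(b)); count pairs with lcm equal to 4.
Enumerating gives 4 such elements.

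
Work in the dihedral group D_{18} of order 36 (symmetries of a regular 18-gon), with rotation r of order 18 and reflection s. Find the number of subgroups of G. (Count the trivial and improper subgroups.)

45

|G| = 36, so by Lagrange every subgroup order divides 36. Divisors: 1, 2, 3, 4, 6, 9, 12, 18, 36.
Subgroups by order — order 1: 1; order 2: 19; order 3: 1; order 4: 9; order 6: 7; order 9: 1; order 12: 3; order 18: 3; order 36: 1.
Total: 1 + 19 + 1 + 9 + 7 + 1 + 3 + 3 + 1 = 45.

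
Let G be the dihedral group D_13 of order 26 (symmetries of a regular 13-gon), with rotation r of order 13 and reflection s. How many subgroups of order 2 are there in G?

13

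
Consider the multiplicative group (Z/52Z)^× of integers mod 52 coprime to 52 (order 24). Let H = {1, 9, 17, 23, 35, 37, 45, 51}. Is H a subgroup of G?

No

17 ∈ H but its inverse 49 ∉ H, so H is not a subgroup.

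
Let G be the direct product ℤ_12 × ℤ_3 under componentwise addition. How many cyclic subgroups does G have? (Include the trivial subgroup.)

15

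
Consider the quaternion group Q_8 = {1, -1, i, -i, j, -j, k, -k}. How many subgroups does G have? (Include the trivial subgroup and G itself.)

|G| = 8, so by Lagrange every subgroup order divides 8. Divisors: 1, 2, 4, 8.
Subgroups by order — order 1: 1; order 2: 1; order 4: 3; order 8: 1.
Total: 1 + 1 + 3 + 1 = 6.

6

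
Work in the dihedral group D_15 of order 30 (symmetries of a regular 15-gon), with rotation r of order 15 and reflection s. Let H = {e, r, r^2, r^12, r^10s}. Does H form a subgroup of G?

No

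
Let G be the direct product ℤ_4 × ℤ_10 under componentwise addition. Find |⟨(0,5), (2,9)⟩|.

|⟨(0,5)⟩| = 2 and |⟨(2,9)⟩| = 10, so |H| is a multiple of lcm(2, 10) = 10 and divides |G| = 40.
Closing under the operation: H = {(0,0), (0,1), (0,2), (0,3), (0,4), (0,5), (0,6), (0,7), (0,8), (0,9), (2,0), (2,1), (2,2), (2,3), (2,4), (2,5), (2,6), (2,7), (2,8), (2,9)}, so |H| = 20.

20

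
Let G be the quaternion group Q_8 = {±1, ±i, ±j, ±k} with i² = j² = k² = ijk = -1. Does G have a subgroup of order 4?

Yes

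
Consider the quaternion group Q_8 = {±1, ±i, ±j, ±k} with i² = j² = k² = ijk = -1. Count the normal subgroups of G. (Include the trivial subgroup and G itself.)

6

G has 6 subgroups. Checking conjugation-invariance by order — order 1: 1/1 normal; order 2: 1/1 normal; order 4: 3/3 normal; order 8: 1/1 normal.
Total normal subgroups: 6.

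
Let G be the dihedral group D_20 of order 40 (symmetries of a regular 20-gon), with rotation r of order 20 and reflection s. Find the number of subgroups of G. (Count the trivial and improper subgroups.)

48

|G| = 40, so by Lagrange every subgroup order divides 40. Divisors: 1, 2, 4, 5, 8, 10, 20, 40.
Subgroups by order — order 1: 1; order 2: 21; order 4: 11; order 5: 1; order 8: 5; order 10: 5; order 20: 3; order 40: 1.
Total: 1 + 21 + 11 + 1 + 5 + 5 + 3 + 1 = 48.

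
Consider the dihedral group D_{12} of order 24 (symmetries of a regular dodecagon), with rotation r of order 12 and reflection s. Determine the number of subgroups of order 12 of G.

|G| = 24 and 12 | 24, so subgroups of order 12 are possible by Lagrange.
The subgroups of order 12 are: {e, r, r^2, r^3, r^4, r^5, r^6, r^7, r^8, r^9, r^10, r^11}; {e, r^2, r^4, r^6, r^8, r^10, s, r^2s, r^4s, r^6s, r^8s, r^10s}; {e, r^2, r^4, r^6, r^8, r^10, rs, r^3s, r^5s, r^7s, r^9s, r^11s}.
So G has 3 subgroups of order 12.

3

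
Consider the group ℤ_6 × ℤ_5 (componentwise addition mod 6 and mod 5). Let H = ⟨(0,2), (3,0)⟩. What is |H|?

|⟨(0,2)⟩| = 5 and |⟨(3,0)⟩| = 2, so |H| is a multiple of lcm(5, 2) = 10 and divides |G| = 30.
Closing under the operation: H = {(0,0), (0,1), (0,2), (0,3), (0,4), (3,0), (3,1), (3,2), (3,3), (3,4)}, so |H| = 10.

10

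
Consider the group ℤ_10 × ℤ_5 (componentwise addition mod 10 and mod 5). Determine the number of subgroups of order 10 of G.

6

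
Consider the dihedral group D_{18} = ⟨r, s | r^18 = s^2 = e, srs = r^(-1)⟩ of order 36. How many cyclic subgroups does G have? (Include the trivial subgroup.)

24

Group the elements of G by the cyclic subgroup they generate; each cyclic subgroup of order d accounts for φ(d) elements.
Cyclic subgroups by order — order 1: 1; order 2: 19; order 3: 1; order 6: 1; order 9: 1; order 18: 1.
Total: 24.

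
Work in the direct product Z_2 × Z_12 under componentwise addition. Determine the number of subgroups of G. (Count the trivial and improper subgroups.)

|G| = 24, so by Lagrange every subgroup order divides 24. Divisors: 1, 2, 3, 4, 6, 8, 12, 24.
Subgroups by order — order 1: 1; order 2: 3; order 3: 1; order 4: 3; order 6: 3; order 8: 1; order 12: 3; order 24: 1.
Total: 1 + 3 + 1 + 3 + 3 + 1 + 3 + 1 = 16.

16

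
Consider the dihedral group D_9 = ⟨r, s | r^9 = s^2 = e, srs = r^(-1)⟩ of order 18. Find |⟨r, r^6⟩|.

|⟨r⟩| = 9 and |⟨r^6⟩| = 3, so |H| is a multiple of lcm(9, 3) = 9 and divides |G| = 18.
Closing under the operation: H = {e, r, r^2, r^3, r^4, r^5, r^6, r^7, r^8}, so |H| = 9.

9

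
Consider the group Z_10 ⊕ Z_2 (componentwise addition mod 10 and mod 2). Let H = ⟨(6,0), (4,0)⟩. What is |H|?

|⟨(6,0)⟩| = 5 and |⟨(4,0)⟩| = 5, so |H| is a multiple of lcm(5, 5) = 5 and divides |G| = 20.
Closing under the operation: H = {(0,0), (2,0), (4,0), (6,0), (8,0)}, so |H| = 5.

5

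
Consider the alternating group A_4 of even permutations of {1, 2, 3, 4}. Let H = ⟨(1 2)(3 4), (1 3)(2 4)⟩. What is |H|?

|⟨(1 2)(3 4)⟩| = 2 and |⟨(1 3)(2 4)⟩| = 2, so |H| is a multiple of lcm(2, 2) = 2 and divides |G| = 12.
Closing under the operation: H = {e, (1 2)(3 4), (1 3)(2 4), (1 4)(2 3)}, so |H| = 4.

4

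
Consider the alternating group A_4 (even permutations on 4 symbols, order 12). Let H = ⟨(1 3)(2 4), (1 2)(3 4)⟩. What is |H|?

4

|⟨(1 3)(2 4)⟩| = 2 and |⟨(1 2)(3 4)⟩| = 2, so |H| is a multiple of lcm(2, 2) = 2 and divides |G| = 12.
Closing under the operation: H = {e, (1 2)(3 4), (1 3)(2 4), (1 4)(2 3)}, so |H| = 4.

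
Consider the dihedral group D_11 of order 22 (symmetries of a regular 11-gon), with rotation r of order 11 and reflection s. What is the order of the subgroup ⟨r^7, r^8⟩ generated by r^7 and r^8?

11

|⟨r^7⟩| = 11 and |⟨r^8⟩| = 11, so |H| is a multiple of lcm(11, 11) = 11 and divides |G| = 22.
Closing under the operation: H = {e, r, r^2, r^3, r^4, r^5, r^6, r^7, r^8, r^9, r^10}, so |H| = 11.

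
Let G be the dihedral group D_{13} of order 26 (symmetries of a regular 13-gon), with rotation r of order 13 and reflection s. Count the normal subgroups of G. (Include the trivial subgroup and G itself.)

G has 16 subgroups. Checking conjugation-invariance by order — order 1: 1/1 normal; order 2: 0/13 normal; order 13: 1/1 normal; order 26: 1/1 normal.
Total normal subgroups: 3.

3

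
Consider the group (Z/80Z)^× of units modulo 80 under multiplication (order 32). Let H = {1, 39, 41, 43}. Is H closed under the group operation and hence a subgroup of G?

43 ∈ H but its inverse 67 ∉ H, so H is not a subgroup.

No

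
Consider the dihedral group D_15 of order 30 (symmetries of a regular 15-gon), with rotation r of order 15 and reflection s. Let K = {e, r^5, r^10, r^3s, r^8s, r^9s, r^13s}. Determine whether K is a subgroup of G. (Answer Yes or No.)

No

|K| = 7 does not divide |G| = 30, so by Lagrange K is not a subgroup.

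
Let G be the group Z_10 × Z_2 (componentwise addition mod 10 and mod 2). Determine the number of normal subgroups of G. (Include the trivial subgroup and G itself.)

10

G is abelian, so every subgroup is normal.
G has 10 subgroups in total, hence 10 normal subgroups.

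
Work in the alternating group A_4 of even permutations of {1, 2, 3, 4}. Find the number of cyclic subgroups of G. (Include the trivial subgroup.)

8

Group the elements of G by the cyclic subgroup they generate; each cyclic subgroup of order d accounts for φ(d) elements.
Cyclic subgroups by order — order 1: 1; order 2: 3; order 3: 4.
Total: 8.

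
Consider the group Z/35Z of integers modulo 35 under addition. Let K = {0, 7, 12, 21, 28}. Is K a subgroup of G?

21 ∈ K but its inverse 14 ∉ K, so K is not a subgroup.

No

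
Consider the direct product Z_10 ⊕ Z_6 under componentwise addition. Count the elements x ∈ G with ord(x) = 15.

8

An element (a,b) has order lcm(ord(a), ord(b)); count pairs with lcm equal to 15.
Enumerating gives 8 such elements.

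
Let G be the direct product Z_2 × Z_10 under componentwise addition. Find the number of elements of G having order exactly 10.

12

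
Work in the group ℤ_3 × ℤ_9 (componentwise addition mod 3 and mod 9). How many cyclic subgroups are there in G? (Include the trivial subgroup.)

8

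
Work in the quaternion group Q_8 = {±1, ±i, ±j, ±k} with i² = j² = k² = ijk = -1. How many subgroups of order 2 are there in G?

1

|G| = 8 and 2 | 8, so subgroups of order 2 are possible by Lagrange.
The subgroups of order 2 are: {1, -1}.
So G has 1 subgroup of order 2.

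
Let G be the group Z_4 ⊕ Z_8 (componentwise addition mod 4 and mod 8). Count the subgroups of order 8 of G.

7

|G| = 32 and 8 | 32, so subgroups of order 8 are possible by Lagrange.
The subgroups of order 8 are: {(0,0), (0,1), (0,2), (0,3), (0,4), (0,5), (0,6), (0,7)}; {(0,0), (0,2), (0,4), (0,6), (2,0), (2,2), (2,4), (2,6)}; {(0,0), (0,2), (0,4), (0,6), (2,1), (2,3), (2,5), (2,7)}; {(0,0), (0,4), (1,0), (1,4), (2,0), (2,4), (3,0), (3,4)}; … (7 in all).
So G has 7 subgroups of order 8.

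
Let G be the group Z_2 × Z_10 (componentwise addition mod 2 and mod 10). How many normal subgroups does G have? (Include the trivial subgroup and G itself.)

10

G is abelian, so every subgroup is normal.
G has 10 subgroups in total, hence 10 normal subgroups.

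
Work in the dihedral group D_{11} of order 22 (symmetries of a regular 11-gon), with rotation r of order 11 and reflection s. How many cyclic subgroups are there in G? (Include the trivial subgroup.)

13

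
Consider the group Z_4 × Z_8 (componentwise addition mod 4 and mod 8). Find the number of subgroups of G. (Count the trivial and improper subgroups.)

22

|G| = 32, so by Lagrange every subgroup order divides 32. Divisors: 1, 2, 4, 8, 16, 32.
Subgroups by order — order 1: 1; order 2: 3; order 4: 7; order 8: 7; order 16: 3; order 32: 1.
Total: 1 + 3 + 7 + 7 + 3 + 1 = 22.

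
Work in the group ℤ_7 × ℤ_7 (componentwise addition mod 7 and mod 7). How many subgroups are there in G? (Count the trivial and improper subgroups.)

|G| = 49, so by Lagrange every subgroup order divides 49. Divisors: 1, 7, 49.
Subgroups by order — order 1: 1; order 7: 8; order 49: 1.
Total: 1 + 8 + 1 = 10.

10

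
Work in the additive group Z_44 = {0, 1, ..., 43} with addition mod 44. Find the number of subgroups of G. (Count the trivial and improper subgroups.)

6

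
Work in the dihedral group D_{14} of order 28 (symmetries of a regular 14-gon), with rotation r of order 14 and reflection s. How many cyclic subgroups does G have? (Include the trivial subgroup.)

18

A cyclic subgroup of order d is generated by each of its φ(d) elements of order d, so the cyclic subgroups of order d number (#elements of order d)/φ(d).
Cyclic subgroups by order — order 1: 1; order 2: 15; order 7: 1; order 14: 1.
Total: 18.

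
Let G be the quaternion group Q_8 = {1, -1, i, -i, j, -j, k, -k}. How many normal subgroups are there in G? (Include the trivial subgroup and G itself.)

6

G has 6 subgroups. Checking conjugation-invariance by order — order 1: 1/1 normal; order 2: 1/1 normal; order 4: 3/3 normal; order 8: 1/1 normal.
Total normal subgroups: 6.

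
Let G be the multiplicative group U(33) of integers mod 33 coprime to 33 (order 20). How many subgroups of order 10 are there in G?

3

|G| = 20 and 10 | 20, so subgroups of order 10 are possible by Lagrange.
The subgroups of order 10 are: {1, 4, 7, 10, 13, 16, 19, 25, 28, 31}; {1, 4, 5, 14, 16, 20, 23, 25, 26, 31}; {1, 2, 4, 8, 16, 17, 25, 29, 31, 32}.
So G has 3 subgroups of order 10.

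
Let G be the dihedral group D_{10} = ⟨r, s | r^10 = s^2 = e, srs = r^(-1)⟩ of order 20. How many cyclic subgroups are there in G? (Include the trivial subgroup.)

14

A cyclic subgroup of order d is generated by each of its φ(d) elements of order d, so the cyclic subgroups of order d number (#elements of order d)/φ(d).
Cyclic subgroups by order — order 1: 1; order 2: 11; order 5: 1; order 10: 1.
Total: 14.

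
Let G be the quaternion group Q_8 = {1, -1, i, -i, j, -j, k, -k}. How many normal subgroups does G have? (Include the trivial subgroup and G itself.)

G has 6 subgroups. Checking conjugation-invariance by order — order 1: 1/1 normal; order 2: 1/1 normal; order 4: 3/3 normal; order 8: 1/1 normal.
Total normal subgroups: 6.

6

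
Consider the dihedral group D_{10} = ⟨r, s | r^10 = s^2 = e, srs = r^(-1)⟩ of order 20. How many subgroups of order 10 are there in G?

3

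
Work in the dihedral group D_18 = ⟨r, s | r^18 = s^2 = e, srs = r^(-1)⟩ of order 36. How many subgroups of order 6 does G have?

|G| = 36 and 6 | 36, so subgroups of order 6 are possible by Lagrange.
The subgroups of order 6 are: {e, r^6, r^12, r^4s, r^10s, r^16s}; {e, r^6, r^12, r^5s, r^11s, r^17s}; {e, r^6, r^12, s, r^6s, r^12s}; {e, r^6, r^12, rs, r^7s, r^13s}; … (7 in all).
So G has 7 subgroups of order 6.

7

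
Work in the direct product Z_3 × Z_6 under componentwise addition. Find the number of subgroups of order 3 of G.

4

|G| = 18 and 3 | 18, so subgroups of order 3 are possible by Lagrange.
The subgroups of order 3 are: {(0,0), (0,2), (0,4)}; {(0,0), (1,0), (2,0)}; {(0,0), (1,2), (2,4)}; {(0,0), (1,4), (2,2)}.
So G has 4 subgroups of order 3.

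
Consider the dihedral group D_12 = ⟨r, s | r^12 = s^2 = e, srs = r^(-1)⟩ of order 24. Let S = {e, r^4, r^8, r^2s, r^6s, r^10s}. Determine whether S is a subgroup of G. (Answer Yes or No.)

|S| = 6 divides |G| = 24, consistent with Lagrange.
S contains the identity, every element's inverse is in S, and S is closed under ·: it is a subgroup.

Yes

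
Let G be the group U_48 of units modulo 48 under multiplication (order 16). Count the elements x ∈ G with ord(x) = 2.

The elements of order 2 are: 7, 17, 23, 25, 31, 41, 47.
That's 7.

7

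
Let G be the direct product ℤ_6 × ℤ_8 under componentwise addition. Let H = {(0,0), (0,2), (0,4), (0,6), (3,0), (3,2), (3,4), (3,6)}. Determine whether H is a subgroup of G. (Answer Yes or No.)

Yes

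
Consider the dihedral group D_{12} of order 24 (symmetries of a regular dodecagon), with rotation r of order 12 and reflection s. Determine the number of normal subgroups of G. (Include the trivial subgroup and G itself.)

G has 34 subgroups. Checking conjugation-invariance by order — order 1: 1/1 normal; order 2: 1/13 normal; order 3: 1/1 normal; order 4: 1/7 normal; order 6: 1/5 normal; order 8: 0/3 normal; order 12: 3/3 normal; order 24: 1/1 normal.
Total normal subgroups: 9.

9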